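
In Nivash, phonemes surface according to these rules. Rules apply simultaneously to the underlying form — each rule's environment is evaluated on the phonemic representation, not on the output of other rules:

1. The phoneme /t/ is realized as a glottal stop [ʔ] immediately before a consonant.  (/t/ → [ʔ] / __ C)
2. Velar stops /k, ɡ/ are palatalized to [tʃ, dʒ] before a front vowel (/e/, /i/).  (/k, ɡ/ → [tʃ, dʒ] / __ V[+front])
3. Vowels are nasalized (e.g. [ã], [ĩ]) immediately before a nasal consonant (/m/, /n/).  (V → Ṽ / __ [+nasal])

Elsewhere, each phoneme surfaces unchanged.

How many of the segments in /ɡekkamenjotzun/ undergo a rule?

5

Segments that undergo a rule: /ɡ/ → [dʒ] (rule 2); /a/ → [ã] (rule 3); /e/ → [ẽ] (rule 3); /t/ → [ʔ] (rule 1); /u/ → [ũ] (rule 3).
All other segments surface unchanged.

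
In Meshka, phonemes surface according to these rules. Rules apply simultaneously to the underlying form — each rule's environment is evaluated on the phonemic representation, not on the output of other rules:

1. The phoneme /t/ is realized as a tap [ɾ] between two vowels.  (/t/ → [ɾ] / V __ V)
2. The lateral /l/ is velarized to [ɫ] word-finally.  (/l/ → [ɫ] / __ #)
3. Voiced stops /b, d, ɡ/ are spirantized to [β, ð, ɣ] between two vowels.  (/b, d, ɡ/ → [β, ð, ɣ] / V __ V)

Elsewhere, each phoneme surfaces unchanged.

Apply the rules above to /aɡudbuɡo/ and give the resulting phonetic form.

[aɣudbuɣo]

/a/ stays [a].
Rule 3 applies to /ɡ/ (between /a/ and /u/: between two vowels) → [ɣ].
/u/ (between /ɡ/ and /d/) is unaffected → [u].
/d/ (between /u/ and /b/) fails the environment for rule 3, so it stays [d].
/b/ — between /d/ and /u/; rule 3 does not apply here → [b].
/u/ — not in any rule's target class → [u].
/ɡ/ (between /u/ and /o/) occurs between two vowels → [ɣ] by rule 3.
/o/ (word-final) is unaffected → [o].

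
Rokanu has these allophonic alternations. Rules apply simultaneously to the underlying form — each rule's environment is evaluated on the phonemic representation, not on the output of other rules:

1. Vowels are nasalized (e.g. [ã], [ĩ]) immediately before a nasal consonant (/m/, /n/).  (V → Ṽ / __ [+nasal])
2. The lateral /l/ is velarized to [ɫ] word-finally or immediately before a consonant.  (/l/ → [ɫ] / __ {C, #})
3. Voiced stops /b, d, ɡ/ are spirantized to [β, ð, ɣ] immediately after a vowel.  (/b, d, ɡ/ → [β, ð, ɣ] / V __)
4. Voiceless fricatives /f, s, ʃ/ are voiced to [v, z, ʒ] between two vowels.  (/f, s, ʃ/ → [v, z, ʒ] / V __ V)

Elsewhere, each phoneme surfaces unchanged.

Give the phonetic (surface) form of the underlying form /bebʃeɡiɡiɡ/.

/b/ — word-initial; rule 3 does not apply here → [b].
/e/ — between /b/ and /b/; rule 1 does not apply here → [e].
/b/ (between /e/ and /ʃ/): immediately after a vowel, so rule 3 applies → [β].
/ʃ/ (between /b/ and /e/) fails the environment for rule 4, so it stays [ʃ].
/e/ (between /ʃ/ and /ɡ/) fails the environment for rule 1, so it stays [e].
/ɡ/ (between /e/ and /i/) occurs immediately after a vowel → [ɣ] by rule 3.
/i/ (between /ɡ/ and /ɡ/) is in the target of rule 1 but the environment (before a nasal consonant) is not met → [i].
Rule 3 applies to /ɡ/ (between /i/ and /i/: immediately after a vowel) → [ɣ].
/i/ (between /ɡ/ and /ɡ/): rule 1 targets it, but not before a nasal consonant → unchanged [i].
/ɡ/ meets the environment for rule 3 (immediately after a vowel) → [ɣ].

[beβʃeɣiɣiɣ]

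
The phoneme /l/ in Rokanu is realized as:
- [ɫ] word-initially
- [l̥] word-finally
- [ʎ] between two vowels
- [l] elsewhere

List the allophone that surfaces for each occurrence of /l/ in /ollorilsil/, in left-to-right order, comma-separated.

Occurrence 1 (position 2): no conditioning environment matches → elsewhere allophone [l].
Occurrence 2 (position 3): no conditioning environment matches → elsewhere allophone [l].
Occurrence 3 (position 7): no conditioning environment matches → elsewhere allophone [l].
Occurrence 4 (position 10): word-finally → [l̥].

[l], [l], [l], [l̥]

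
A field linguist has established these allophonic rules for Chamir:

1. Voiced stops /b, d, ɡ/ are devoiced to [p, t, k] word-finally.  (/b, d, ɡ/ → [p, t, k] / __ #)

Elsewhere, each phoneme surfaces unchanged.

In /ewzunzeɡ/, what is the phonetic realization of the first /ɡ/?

[k]

/ɡ/ meets the environment for rule 1 (word-finally) → [k].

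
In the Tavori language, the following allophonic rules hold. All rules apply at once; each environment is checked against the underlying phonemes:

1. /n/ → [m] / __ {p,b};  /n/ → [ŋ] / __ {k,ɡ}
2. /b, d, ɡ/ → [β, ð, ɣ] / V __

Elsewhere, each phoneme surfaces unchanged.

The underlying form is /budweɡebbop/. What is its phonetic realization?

[buðweɣeβbop]

/b/ (word-initial): rule 2 targets it, but not immediately after a vowel → unchanged [b].
/d/ (between /u/ and /w/) occurs immediately after a vowel → [ð] by rule 2.
/ɡ/ meets the environment for rule 2 (immediately after a vowel) → [ɣ].
/b/ (between /e/ and /b/) occurs immediately after a vowel → [β] by rule 2.
/b/ — between /b/ and /o/; rule 2 does not apply here → [b].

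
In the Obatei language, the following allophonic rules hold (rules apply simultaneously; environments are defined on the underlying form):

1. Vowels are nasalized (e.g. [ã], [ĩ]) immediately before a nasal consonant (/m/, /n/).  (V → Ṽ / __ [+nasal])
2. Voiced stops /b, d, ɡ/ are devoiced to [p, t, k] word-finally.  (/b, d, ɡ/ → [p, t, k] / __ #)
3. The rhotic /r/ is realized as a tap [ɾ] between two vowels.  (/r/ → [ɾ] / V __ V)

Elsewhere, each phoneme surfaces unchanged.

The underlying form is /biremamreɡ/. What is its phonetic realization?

[biɾẽmãmrek]

/b/ (word-initial): rule 2 targets it, but not word-finally → unchanged [b].
/i/ — between /b/ and /r/; rule 1 does not apply here → [i].
/r/ — between /i/ and /e/, between two vowels — surfaces as [ɾ] (rule 3).
/e/ — between /r/ and /m/, before a nasal consonant — surfaces as [ẽ] (rule 1).
/a/ meets the environment for rule 1 (before a nasal consonant) → [ã].
/r/ (between /m/ and /e/): rule 3 targets it, but not between two vowels → unchanged [r].
/e/ (between /r/ and /ɡ/): rule 1 targets it, but not before a nasal consonant → unchanged [e].
/ɡ/ — word-final, word-finally — surfaces as [k] (rule 2).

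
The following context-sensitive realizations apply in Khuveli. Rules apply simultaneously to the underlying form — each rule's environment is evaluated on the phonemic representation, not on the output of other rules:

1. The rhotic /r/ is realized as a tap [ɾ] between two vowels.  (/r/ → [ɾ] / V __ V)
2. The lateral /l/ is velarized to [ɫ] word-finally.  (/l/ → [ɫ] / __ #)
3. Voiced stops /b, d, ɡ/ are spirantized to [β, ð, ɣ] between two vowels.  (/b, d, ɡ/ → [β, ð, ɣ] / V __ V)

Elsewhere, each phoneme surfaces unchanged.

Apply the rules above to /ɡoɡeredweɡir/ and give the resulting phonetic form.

[ɡoɣeɾedweɣir]

/ɡ/ — word-initial; rule 3 does not apply here → [ɡ].
/o/ stays [o].
/ɡ/ (between /o/ and /e/) occurs between two vowels → [ɣ] by rule 3.
/e/ (between /ɡ/ and /r/): no rule targets it → [e].
/r/ (between /e/ and /e/): between two vowels, so rule 1 applies → [ɾ].
/e/ — not in any rule's target class → [e].
/d/ (between /e/ and /w/): rule 3 targets it, but not between two vowels → unchanged [d].
/w/ (between /d/ and /e/) is unaffected → [w].
/e/ (between /w/ and /ɡ/) is unaffected → [e].
Rule 3 applies to /ɡ/ (between /e/ and /i/: between two vowels) → [ɣ].
/i/ (between /ɡ/ and /r/) is unaffected → [i].
/r/ (word-final) fails the environment for rule 1, so it stays [r].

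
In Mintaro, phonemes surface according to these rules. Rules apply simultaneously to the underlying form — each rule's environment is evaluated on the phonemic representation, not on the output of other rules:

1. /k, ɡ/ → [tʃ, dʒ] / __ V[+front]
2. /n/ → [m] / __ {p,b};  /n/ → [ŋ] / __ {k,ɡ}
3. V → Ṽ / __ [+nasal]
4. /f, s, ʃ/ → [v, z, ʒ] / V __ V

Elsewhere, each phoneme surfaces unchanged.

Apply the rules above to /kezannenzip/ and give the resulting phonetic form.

[tʃezãnnẽnzip]

/k/ (word-initial) occurs before a front vowel → [tʃ] by rule 1.
/e/ (between /k/ and /z/) fails the environment for rule 3, so it stays [e].
/z/ (between /e/ and /a/): no rule targets it → [z].
/a/ (between /z/ and /n/) occurs before a nasal consonant → [ã] by rule 3.
/n/ (between /a/ and /n/) fails the environment for rule 2, so it stays [n].
/n/ (between /n/ and /e/) fails the environment for rule 2, so it stays [n].
/e/ meets the environment for rule 3 (before a nasal consonant) → [ẽ].
/n/ — between /e/ and /z/; rule 2 does not apply here → [n].
/z/ stays [z].
/i/ — between /z/ and /p/; rule 3 does not apply here → [i].
/p/ (word-final): no rule targets it → [p].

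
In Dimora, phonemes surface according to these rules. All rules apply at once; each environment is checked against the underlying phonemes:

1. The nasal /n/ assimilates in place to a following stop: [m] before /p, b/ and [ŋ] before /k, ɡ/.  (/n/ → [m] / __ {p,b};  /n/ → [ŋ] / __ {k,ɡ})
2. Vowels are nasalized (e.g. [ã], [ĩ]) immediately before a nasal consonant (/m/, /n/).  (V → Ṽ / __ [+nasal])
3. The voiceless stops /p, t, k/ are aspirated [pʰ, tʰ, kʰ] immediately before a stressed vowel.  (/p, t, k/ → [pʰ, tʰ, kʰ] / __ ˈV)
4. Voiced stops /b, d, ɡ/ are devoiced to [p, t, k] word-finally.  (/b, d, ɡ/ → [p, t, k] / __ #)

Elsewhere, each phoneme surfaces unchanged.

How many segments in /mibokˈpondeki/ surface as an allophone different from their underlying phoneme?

Segments that undergo a rule: /p/ → [pʰ] (rule 3); /o/ → [õ] (rule 2).
All other segments surface unchanged.

2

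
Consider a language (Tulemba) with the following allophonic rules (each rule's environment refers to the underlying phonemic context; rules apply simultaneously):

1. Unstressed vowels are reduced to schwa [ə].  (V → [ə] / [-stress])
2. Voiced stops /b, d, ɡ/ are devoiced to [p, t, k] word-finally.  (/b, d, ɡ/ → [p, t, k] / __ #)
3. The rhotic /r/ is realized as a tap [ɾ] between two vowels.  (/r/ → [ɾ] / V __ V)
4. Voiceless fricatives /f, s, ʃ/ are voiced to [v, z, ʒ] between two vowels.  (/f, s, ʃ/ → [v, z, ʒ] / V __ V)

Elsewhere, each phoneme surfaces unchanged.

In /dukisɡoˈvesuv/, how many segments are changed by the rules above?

5

Segments that undergo a rule: /u/ → [ə] (rule 1); /i/ → [ə] (rule 1); /o/ → [ə] (rule 1); /s/ → [z] (rule 4); /u/ → [ə] (rule 1).
All other segments surface unchanged.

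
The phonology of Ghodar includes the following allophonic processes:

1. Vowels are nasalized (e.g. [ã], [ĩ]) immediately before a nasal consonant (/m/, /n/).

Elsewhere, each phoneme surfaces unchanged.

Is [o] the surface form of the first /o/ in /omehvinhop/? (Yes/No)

No

/o/ (word-initial): before a nasal consonant, so rule 1 applies → [õ].
The actual realization is [õ], not [o].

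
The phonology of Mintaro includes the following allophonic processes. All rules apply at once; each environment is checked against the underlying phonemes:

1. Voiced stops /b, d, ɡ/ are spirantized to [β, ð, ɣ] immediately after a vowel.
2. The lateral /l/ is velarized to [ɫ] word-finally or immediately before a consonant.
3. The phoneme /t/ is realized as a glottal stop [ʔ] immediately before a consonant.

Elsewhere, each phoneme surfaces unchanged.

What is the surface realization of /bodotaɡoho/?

[boðotaɣoho]

/b/ (word-initial) fails the environment for rule 1, so it stays [b].
/d/ — between /o/ and /o/, immediately after a vowel — surfaces as [ð] (rule 1).
/t/ — between /o/ and /a/; rule 3 does not apply here → [t].
/ɡ/ meets the environment for rule 1 (immediately after a vowel) → [ɣ].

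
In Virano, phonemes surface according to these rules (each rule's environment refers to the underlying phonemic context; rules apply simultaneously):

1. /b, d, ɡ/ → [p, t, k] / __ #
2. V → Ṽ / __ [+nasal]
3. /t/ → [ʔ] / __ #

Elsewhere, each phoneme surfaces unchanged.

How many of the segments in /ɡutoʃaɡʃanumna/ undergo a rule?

Segments that undergo a rule: /a/ → [ã] (rule 2); /u/ → [ũ] (rule 2).
All other segments surface unchanged.

2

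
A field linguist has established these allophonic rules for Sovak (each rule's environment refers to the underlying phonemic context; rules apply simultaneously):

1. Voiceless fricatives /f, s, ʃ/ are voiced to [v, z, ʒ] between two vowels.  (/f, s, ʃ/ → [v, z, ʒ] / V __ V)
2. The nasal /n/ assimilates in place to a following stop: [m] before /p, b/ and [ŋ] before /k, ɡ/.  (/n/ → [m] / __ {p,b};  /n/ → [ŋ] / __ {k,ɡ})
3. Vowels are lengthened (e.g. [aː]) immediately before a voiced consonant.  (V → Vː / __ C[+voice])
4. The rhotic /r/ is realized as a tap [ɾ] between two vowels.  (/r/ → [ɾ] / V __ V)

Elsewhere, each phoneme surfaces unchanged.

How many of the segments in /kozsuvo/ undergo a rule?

2

Segments that undergo a rule: /o/ → [oː] (rule 3); /u/ → [uː] (rule 3).
All other segments surface unchanged.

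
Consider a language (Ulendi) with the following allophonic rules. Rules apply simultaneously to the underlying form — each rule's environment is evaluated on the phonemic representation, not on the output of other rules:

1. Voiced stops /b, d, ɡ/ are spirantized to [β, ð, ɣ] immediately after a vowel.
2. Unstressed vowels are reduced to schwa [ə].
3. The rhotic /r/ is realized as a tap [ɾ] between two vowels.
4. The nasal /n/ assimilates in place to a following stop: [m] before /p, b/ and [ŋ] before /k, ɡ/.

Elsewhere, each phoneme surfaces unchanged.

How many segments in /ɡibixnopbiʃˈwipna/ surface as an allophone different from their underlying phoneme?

Segments that undergo a rule: /i/ → [ə] (rule 2); /b/ → [β] (rule 1); /i/ → [ə] (rule 2); /o/ → [ə] (rule 2); /i/ → [ə] (rule 2); /a/ → [ə] (rule 2).
All other segments surface unchanged.

6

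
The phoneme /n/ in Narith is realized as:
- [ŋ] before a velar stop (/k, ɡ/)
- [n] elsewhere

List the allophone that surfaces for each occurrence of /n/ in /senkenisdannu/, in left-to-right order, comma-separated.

[ŋ], [n], [n], [n]

Occurrence 1 (position 3): before a velar stop → [ŋ].
Occurrence 2 (position 6): no conditioning environment matches → elsewhere allophone [n].
Occurrence 3 (position 11): no conditioning environment matches → elsewhere allophone [n].
Occurrence 4 (position 12): no conditioning environment matches → elsewhere allophone [n].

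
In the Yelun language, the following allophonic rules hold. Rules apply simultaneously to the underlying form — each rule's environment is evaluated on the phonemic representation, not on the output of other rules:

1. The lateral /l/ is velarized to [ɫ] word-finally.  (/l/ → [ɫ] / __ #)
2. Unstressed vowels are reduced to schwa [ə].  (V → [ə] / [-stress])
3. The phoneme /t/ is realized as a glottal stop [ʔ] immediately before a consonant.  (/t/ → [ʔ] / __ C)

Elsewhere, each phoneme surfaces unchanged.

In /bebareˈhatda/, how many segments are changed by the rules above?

5

Segments that undergo a rule: /e/ → [ə] (rule 2); /a/ → [ə] (rule 2); /e/ → [ə] (rule 2); /t/ → [ʔ] (rule 3); /a/ → [ə] (rule 2).
All other segments surface unchanged.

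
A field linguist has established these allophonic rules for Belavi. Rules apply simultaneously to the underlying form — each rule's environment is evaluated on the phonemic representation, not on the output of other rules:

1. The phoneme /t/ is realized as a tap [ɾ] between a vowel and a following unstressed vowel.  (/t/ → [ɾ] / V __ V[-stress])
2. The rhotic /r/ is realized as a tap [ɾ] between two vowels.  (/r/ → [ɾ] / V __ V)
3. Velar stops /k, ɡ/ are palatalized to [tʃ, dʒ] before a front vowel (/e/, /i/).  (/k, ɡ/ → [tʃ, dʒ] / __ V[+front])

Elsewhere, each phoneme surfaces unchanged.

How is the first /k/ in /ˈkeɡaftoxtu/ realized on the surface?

[tʃ]

/k/ — word-initial, before a front vowel — surfaces as [tʃ] (rule 3).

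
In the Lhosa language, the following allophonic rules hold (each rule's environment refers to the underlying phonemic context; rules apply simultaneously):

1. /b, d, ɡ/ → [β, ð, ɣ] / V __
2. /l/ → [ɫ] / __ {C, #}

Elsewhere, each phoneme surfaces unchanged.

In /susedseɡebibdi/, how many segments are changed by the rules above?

4

Segments that undergo a rule: /d/ → [ð] (rule 1); /ɡ/ → [ɣ] (rule 1); /b/ → [β] (rule 1); /b/ → [β] (rule 1).
All other segments surface unchanged.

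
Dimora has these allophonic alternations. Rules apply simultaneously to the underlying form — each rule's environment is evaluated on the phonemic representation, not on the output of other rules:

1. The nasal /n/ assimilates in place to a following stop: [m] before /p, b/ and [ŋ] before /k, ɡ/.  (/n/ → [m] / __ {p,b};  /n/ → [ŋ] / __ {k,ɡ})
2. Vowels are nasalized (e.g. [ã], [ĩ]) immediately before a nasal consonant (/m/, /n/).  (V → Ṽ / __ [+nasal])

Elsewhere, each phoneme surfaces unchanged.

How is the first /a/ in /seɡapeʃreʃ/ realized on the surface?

[a]

/a/ (between /ɡ/ and /p/) is in the target of rule 2 but the environment (before a nasal consonant) is not met → [a].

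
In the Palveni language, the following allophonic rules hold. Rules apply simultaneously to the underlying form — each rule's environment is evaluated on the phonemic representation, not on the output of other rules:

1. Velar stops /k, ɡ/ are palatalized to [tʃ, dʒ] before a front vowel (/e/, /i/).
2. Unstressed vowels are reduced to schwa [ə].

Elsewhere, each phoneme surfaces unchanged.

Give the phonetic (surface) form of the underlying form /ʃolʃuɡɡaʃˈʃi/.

Rule 2 applies to /o/ (between /ʃ/ and /l/: in an unstressed syllable) → [ə].
/u/ meets the environment for rule 2 (in an unstressed syllable) → [ə].
/ɡ/ — between /u/ and /ɡ/; rule 1 does not apply here → [ɡ].
/ɡ/ (between /ɡ/ and /a/): rule 1 targets it, but not before a front vowel → unchanged [ɡ].
/a/ — between /ɡ/ and /ʃ/, in an unstressed syllable — surfaces as [ə] (rule 2).
/i/ (word-final): rule 2 targets it, but not in an unstressed syllable → unchanged [i].

[ʃəlʃəɡɡəʃˈʃi]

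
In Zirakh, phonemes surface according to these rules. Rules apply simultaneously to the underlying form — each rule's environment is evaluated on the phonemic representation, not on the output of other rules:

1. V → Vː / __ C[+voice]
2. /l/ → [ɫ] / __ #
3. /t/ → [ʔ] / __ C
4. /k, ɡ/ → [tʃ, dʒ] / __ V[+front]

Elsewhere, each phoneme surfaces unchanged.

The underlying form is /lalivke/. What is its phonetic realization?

[laːliːvtʃe]

/l/ — word-initial; rule 2 does not apply here → [l].
/a/ meets the environment for rule 1 (before a voiced consonant) → [aː].
/l/ — between /a/ and /i/; rule 2 does not apply here → [l].
/i/ — between /l/ and /v/, before a voiced consonant — surfaces as [iː] (rule 1).
/v/ (between /i/ and /k/): no rule targets it → [v].
/k/ — between /v/ and /e/, before a front vowel — surfaces as [tʃ] (rule 4).
/e/ — word-final; rule 1 does not apply here → [e].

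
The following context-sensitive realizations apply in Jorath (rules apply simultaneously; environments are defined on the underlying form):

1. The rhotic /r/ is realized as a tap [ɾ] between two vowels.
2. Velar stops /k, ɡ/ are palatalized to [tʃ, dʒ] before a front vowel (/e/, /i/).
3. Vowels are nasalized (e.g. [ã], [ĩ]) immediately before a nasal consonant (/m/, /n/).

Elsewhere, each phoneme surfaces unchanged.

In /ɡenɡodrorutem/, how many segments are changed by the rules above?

4

Segments that undergo a rule: /ɡ/ → [dʒ] (rule 2); /e/ → [ẽ] (rule 3); /r/ → [ɾ] (rule 1); /e/ → [ẽ] (rule 3).
All other segments surface unchanged.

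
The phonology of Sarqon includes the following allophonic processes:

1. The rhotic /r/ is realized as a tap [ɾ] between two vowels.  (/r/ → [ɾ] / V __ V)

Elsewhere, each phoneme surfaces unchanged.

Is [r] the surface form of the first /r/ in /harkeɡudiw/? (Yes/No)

Yes

/r/ (between /a/ and /k/) is in the target of rule 1 but the environment (between two vowels) is not met → [r].
The actual realization is [r], which matches [r].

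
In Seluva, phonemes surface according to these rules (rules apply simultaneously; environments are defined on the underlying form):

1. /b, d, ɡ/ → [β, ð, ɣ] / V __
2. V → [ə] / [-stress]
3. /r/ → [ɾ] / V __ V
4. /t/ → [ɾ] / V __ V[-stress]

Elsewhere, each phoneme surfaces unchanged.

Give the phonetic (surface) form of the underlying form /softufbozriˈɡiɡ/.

[səftəfbəzrəˈɣiɣ]

/s/ (word-initial) is unaffected → [s].
/o/ — between /s/ and /f/, in an unstressed syllable — surfaces as [ə] (rule 2).
/f/ (between /o/ and /t/): no rule targets it → [f].
/t/ (between /f/ and /u/) is in the target of rule 4 but the environment (between a vowel and a following unstressed vowel) is not met → [t].
/u/ (between /t/ and /f/): in an unstressed syllable, so rule 2 applies → [ə].
/f/ — not in any rule's target class → [f].
/b/ (between /f/ and /o/): rule 1 targets it, but not immediately after a vowel → unchanged [b].
/o/ (between /b/ and /z/): in an unstressed syllable, so rule 2 applies → [ə].
/z/ — not in any rule's target class → [z].
/r/ (between /z/ and /i/): rule 3 targets it, but not between two vowels → unchanged [r].
/i/ (between /r/ and /ɡ/): in an unstressed syllable, so rule 2 applies → [ə].
/ɡ/ (between /i/ and /i/): immediately after a vowel, so rule 1 applies → [ɣ].
/i/ (between /ɡ/ and /ɡ/) fails the environment for rule 2, so it stays [i].
/ɡ/ (word-final) occurs immediately after a vowel → [ɣ] by rule 1.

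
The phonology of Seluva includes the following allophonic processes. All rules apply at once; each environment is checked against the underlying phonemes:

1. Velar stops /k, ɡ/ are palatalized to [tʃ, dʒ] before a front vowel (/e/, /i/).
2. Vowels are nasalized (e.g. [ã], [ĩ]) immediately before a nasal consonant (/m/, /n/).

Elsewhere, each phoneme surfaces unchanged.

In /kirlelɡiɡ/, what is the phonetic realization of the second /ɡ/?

[ɡ]

/ɡ/ (word-final) fails the environment for rule 1, so it stays [ɡ].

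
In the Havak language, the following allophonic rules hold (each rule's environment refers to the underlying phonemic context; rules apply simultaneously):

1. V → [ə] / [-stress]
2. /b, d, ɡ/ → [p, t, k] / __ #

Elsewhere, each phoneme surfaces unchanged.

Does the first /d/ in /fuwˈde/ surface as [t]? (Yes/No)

/d/ (between /w/ and /e/): rule 2 targets it, but not word-finally → unchanged [d].
The actual realization is [d], not [t].

No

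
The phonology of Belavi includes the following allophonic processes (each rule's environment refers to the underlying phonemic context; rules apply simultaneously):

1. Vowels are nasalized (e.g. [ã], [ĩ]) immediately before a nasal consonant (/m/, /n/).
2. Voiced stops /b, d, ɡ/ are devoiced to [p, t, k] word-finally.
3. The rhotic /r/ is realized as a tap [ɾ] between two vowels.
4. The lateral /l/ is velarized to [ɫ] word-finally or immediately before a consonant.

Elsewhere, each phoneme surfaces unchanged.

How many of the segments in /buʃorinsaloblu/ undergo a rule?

Segments that undergo a rule: /r/ → [ɾ] (rule 3); /i/ → [ĩ] (rule 1).
All other segments surface unchanged.

2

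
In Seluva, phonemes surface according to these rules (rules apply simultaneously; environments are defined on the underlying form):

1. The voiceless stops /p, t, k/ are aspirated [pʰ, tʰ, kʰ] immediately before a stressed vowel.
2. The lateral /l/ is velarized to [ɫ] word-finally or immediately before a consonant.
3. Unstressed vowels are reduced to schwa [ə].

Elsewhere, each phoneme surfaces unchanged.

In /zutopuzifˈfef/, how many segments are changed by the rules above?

Segments that undergo a rule: /u/ → [ə] (rule 3); /o/ → [ə] (rule 3); /u/ → [ə] (rule 3); /i/ → [ə] (rule 3).
All other segments surface unchanged.

4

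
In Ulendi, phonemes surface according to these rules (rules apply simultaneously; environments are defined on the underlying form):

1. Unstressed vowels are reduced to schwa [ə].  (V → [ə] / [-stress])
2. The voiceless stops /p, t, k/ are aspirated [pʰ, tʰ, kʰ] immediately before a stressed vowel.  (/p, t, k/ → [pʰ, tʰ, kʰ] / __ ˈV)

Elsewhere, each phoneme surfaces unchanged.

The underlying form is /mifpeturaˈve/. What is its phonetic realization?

/m/ (word-initial): no rule targets it → [m].
/i/ (between /m/ and /f/) occurs in an unstressed syllable → [ə] by rule 1.
/f/ stays [f].
/p/ (between /f/ and /e/) fails the environment for rule 2, so it stays [p].
/e/ (between /p/ and /t/) occurs in an unstressed syllable → [ə] by rule 1.
/t/ (between /e/ and /u/) fails the environment for rule 2, so it stays [t].
/u/ (between /t/ and /r/): in an unstressed syllable, so rule 1 applies → [ə].
/r/ (between /u/ and /a/) is unaffected → [r].
/a/ meets the environment for rule 1 (in an unstressed syllable) → [ə].
/v/ (between /a/ and /e/) is unaffected → [v].
/e/ — word-final; rule 1 does not apply here → [e].

[məfpətərəˈve]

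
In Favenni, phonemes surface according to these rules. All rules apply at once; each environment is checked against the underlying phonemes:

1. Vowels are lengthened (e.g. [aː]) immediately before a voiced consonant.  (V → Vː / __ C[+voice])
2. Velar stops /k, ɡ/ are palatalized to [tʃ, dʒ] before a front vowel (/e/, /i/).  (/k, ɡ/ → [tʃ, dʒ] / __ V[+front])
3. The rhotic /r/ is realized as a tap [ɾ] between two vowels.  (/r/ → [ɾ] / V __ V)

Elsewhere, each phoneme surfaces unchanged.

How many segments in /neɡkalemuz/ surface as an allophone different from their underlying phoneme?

4

Segments that undergo a rule: /e/ → [eː] (rule 1); /a/ → [aː] (rule 1); /e/ → [eː] (rule 1); /u/ → [uː] (rule 1).
All other segments surface unchanged.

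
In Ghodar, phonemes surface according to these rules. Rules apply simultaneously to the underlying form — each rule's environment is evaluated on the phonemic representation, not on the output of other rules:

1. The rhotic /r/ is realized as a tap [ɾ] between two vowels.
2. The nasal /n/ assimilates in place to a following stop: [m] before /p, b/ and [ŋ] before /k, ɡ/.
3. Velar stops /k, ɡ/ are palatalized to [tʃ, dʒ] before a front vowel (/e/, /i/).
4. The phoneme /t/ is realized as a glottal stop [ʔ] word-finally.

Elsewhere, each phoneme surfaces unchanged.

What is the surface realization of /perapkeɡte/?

[peɾaptʃeɡte]

/p/ (word-initial) is unaffected → [p].
/e/ (between /p/ and /r/) is unaffected → [e].
Rule 1 applies to /r/ (between /e/ and /a/: between two vowels) → [ɾ].
/a/ — not in any rule's target class → [a].
/p/ (between /a/ and /k/) is unaffected → [p].
/k/ (between /p/ and /e/) occurs before a front vowel → [tʃ] by rule 3.
/e/ (between /k/ and /ɡ/): no rule targets it → [e].
/ɡ/ (between /e/ and /t/) is in the target of rule 3 but the environment (before a front vowel) is not met → [ɡ].
/t/ (between /ɡ/ and /e/): rule 4 targets it, but not word-finally → unchanged [t].
/e/ — not in any rule's target class → [e].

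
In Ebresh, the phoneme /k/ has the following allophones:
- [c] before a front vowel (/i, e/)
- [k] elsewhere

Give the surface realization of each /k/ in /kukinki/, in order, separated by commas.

Occurrence 1 (position 1): no conditioning environment matches → elsewhere allophone [k].
Occurrence 2 (position 3): before a front vowel (/i, e/) → [c].
Occurrence 3 (position 6): before a front vowel (/i, e/) → [c].

[k], [c], [c]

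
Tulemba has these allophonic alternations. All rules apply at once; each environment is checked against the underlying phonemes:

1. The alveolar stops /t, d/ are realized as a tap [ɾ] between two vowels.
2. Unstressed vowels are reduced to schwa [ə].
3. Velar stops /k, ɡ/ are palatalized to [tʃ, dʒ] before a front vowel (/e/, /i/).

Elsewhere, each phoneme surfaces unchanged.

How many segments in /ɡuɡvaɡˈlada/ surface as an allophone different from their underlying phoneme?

Segments that undergo a rule: /u/ → [ə] (rule 2); /a/ → [ə] (rule 2); /d/ → [ɾ] (rule 1); /a/ → [ə] (rule 2).
All other segments surface unchanged.

4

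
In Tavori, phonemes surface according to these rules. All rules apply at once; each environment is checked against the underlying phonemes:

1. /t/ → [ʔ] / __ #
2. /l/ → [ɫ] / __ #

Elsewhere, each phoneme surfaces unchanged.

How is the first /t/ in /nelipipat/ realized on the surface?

/t/ (word-final): word-finally, so rule 1 applies → [ʔ].

[ʔ]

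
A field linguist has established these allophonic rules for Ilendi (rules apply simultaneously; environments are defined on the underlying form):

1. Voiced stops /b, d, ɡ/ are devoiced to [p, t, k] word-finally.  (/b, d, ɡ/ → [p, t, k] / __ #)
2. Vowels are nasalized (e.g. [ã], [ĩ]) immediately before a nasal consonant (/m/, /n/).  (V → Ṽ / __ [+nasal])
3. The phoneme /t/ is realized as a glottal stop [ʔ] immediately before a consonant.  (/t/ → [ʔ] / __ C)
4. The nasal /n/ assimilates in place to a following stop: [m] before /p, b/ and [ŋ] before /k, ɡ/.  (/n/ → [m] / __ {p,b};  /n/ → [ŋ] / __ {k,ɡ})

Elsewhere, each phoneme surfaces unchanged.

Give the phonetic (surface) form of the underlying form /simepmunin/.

[sĩmepmũnĩn]

/s/ — not in any rule's target class → [s].
/i/ meets the environment for rule 2 (before a nasal consonant) → [ĩ].
/m/ stays [m].
/e/ (between /m/ and /p/): rule 2 targets it, but not before a nasal consonant → unchanged [e].
/p/ stays [p].
/m/ (between /p/ and /u/) is unaffected → [m].
/u/ meets the environment for rule 2 (before a nasal consonant) → [ũ].
/n/ (between /u/ and /i/) is in the target of rule 4 but the environment (before a labial or velar stop) is not met → [n].
/i/ (between /n/ and /n/) occurs before a nasal consonant → [ĩ] by rule 2.
/n/ (word-final) fails the environment for rule 4, so it stays [n].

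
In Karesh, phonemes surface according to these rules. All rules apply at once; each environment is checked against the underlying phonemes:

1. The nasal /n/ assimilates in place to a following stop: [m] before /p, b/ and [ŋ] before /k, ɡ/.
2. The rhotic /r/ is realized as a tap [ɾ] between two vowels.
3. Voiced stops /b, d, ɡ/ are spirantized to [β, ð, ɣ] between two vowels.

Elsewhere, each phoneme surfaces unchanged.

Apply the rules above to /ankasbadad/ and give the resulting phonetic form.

/a/ — not in any rule's target class → [a].
/n/ (between /a/ and /k/): before a labial or velar stop, so rule 1 applies → [ŋ].
/k/ stays [k].
/a/ (between /k/ and /s/): no rule targets it → [a].
/s/ — not in any rule's target class → [s].
/b/ — between /s/ and /a/; rule 3 does not apply here → [b].
/a/ (between /b/ and /d/) is unaffected → [a].
Rule 3 applies to /d/ (between /a/ and /a/: between two vowels) → [ð].
/a/ stays [a].
/d/ (word-final) is in the target of rule 3 but the environment (between two vowels) is not met → [d].

[aŋkasbaðad]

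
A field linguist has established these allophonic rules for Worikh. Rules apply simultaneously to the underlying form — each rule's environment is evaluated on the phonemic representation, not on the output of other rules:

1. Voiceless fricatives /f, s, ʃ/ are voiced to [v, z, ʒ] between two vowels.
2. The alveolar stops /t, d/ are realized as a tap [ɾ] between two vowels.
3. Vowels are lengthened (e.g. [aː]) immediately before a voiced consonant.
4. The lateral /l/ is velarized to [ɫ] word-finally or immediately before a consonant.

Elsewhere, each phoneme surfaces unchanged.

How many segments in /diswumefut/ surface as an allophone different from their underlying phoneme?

2

Segments that undergo a rule: /u/ → [uː] (rule 3); /f/ → [v] (rule 1).
All other segments surface unchanged.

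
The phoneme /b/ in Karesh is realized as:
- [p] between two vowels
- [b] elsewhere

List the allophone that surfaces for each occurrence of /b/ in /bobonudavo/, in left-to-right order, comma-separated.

[b], [p]

Occurrence 1 (position 1): no conditioning environment matches → elsewhere allophone [b].
Occurrence 2 (position 3): between two vowels → [p].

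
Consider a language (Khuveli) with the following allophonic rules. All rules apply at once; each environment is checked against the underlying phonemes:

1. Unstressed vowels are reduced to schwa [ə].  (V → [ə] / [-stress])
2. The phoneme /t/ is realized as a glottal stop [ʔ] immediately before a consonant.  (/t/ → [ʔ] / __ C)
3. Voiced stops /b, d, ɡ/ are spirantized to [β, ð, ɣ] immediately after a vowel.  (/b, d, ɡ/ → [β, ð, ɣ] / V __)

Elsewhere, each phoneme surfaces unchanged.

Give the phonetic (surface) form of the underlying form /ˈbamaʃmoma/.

[ˈbaməʃməmə]

/b/ — word-initial; rule 3 does not apply here → [b].
/a/ (between /b/ and /m/) fails the environment for rule 1, so it stays [a].
/m/ — not in any rule's target class → [m].
/a/ (between /m/ and /ʃ/) occurs in an unstressed syllable → [ə] by rule 1.
/ʃ/ (between /a/ and /m/): no rule targets it → [ʃ].
/m/ (between /ʃ/ and /o/): no rule targets it → [m].
Rule 1 applies to /o/ (between /m/ and /m/: in an unstressed syllable) → [ə].
/m/ (between /o/ and /a/): no rule targets it → [m].
Rule 1 applies to /a/ (word-final: in an unstressed syllable) → [ə].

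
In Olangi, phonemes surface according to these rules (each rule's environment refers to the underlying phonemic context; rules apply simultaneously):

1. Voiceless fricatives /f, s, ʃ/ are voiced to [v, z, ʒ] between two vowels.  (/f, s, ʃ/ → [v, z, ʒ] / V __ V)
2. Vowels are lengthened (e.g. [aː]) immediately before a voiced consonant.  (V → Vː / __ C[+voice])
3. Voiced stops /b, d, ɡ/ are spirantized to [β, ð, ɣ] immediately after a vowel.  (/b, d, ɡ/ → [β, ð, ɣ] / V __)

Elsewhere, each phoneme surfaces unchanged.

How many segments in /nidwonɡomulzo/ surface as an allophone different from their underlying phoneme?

Segments that undergo a rule: /i/ → [iː] (rule 2); /d/ → [ð] (rule 3); /o/ → [oː] (rule 2); /o/ → [oː] (rule 2); /u/ → [uː] (rule 2).
All other segments surface unchanged.

5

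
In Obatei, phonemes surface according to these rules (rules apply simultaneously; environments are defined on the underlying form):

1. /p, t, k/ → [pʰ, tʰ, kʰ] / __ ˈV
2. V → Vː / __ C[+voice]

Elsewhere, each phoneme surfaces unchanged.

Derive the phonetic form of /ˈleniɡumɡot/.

[ˈleːniːɡuːmɡot]

/l/ — not in any rule's target class → [l].
/e/ (between /l/ and /n/): before a voiced consonant, so rule 2 applies → [eː].
/n/ (between /e/ and /i/) is unaffected → [n].
Rule 2 applies to /i/ (between /n/ and /ɡ/: before a voiced consonant) → [iː].
/ɡ/ — not in any rule's target class → [ɡ].
/u/ — between /ɡ/ and /m/, before a voiced consonant — surfaces as [uː] (rule 2).
/m/ (between /u/ and /ɡ/) is unaffected → [m].
/ɡ/ (between /m/ and /o/): no rule targets it → [ɡ].
/o/ (between /ɡ/ and /t/): rule 2 targets it, but not before a voiced consonant → unchanged [o].
/t/ (word-final) fails the environment for rule 1, so it stays [t].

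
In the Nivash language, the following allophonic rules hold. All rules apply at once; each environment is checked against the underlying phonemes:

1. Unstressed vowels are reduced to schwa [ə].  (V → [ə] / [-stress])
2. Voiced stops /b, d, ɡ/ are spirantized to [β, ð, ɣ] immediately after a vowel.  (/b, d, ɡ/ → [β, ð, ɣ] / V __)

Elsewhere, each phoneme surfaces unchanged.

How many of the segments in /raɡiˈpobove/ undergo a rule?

Segments that undergo a rule: /a/ → [ə] (rule 1); /ɡ/ → [ɣ] (rule 2); /i/ → [ə] (rule 1); /b/ → [β] (rule 2); /o/ → [ə] (rule 1); /e/ → [ə] (rule 1).
All other segments surface unchanged.

6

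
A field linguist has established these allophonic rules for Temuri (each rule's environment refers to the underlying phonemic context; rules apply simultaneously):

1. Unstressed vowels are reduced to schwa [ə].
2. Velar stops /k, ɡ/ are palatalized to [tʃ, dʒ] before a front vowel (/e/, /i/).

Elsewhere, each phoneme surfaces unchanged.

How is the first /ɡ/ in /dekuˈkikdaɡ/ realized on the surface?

[ɡ]

/ɡ/ (word-final) is in the target of rule 2 but the environment (before a front vowel) is not met → [ɡ].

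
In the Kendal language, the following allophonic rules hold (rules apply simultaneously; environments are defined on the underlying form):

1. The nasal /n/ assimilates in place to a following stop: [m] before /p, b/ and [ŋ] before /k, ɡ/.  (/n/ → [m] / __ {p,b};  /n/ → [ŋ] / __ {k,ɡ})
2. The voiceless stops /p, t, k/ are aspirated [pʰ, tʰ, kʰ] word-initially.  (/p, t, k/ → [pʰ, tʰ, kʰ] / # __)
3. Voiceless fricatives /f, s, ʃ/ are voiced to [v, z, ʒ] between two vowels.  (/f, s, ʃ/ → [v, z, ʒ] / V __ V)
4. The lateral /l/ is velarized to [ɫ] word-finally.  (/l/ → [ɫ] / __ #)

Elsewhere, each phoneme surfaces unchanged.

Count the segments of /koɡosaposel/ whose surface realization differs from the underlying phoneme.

Segments that undergo a rule: /k/ → [kʰ] (rule 2); /s/ → [z] (rule 3); /s/ → [z] (rule 3); /l/ → [ɫ] (rule 4).
All other segments surface unchanged.

4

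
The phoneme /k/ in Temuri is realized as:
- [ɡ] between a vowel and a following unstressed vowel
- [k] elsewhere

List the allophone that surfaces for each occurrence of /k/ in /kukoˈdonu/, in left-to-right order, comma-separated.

[k], [ɡ]

Occurrence 1 (position 1): no conditioning environment matches → elsewhere allophone [k].
Occurrence 2 (position 3): between a vowel and a following unstressed vowel → [ɡ].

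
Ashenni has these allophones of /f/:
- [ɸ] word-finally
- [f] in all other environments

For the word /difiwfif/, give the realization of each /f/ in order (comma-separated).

Occurrence 1 (position 3): no conditioning environment matches → elsewhere allophone [f].
Occurrence 2 (position 6): no conditioning environment matches → elsewhere allophone [f].
Occurrence 3 (position 8): word-finally → [ɸ].

[f], [f], [ɸ]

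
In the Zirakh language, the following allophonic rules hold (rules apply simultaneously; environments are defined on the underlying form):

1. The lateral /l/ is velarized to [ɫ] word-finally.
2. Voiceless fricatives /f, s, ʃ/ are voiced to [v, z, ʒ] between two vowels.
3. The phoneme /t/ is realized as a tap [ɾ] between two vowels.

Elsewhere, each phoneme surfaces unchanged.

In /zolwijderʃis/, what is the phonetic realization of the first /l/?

/l/ (between /o/ and /w/) fails the environment for rule 1, so it stays [l].

[l]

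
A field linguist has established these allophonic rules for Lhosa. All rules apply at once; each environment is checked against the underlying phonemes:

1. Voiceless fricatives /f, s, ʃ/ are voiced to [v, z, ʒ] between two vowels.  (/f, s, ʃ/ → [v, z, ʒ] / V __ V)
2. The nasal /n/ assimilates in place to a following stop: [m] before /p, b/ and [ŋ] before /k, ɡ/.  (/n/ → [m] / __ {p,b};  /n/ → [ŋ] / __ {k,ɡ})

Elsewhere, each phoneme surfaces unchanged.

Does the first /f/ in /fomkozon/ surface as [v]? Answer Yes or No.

No

/f/ — word-initial; rule 1 does not apply here → [f].
The actual realization is [f], not [v].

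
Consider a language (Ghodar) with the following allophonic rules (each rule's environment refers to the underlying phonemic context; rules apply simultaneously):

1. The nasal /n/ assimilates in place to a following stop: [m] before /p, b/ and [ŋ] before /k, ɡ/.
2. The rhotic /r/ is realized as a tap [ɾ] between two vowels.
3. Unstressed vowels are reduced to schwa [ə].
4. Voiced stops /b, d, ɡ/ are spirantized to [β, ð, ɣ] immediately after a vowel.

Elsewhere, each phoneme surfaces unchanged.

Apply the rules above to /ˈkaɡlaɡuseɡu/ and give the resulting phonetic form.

/a/ (between /k/ and /ɡ/) fails the environment for rule 3, so it stays [a].
/ɡ/ meets the environment for rule 4 (immediately after a vowel) → [ɣ].
/a/ (between /l/ and /ɡ/) occurs in an unstressed syllable → [ə] by rule 3.
/ɡ/ (between /a/ and /u/): immediately after a vowel, so rule 4 applies → [ɣ].
/u/ meets the environment for rule 3 (in an unstressed syllable) → [ə].
Rule 3 applies to /e/ (between /s/ and /ɡ/: in an unstressed syllable) → [ə].
/ɡ/ (between /e/ and /u/): immediately after a vowel, so rule 4 applies → [ɣ].
Rule 3 applies to /u/ (word-final: in an unstressed syllable) → [ə].

[ˈkaɣləɣəsəɣə]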